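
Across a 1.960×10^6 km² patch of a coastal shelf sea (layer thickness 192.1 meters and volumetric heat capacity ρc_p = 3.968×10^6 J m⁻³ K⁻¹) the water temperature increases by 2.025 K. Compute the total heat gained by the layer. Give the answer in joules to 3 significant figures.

3.03×10^21 J

Areal heat capacity C = ρc_p × D = 3.968×10^6 × 192.1 = 7.62×10^8 J/(m^2 K).
Heat per unit area: q = C ΔT = 7.62×10^8 × 2.025 = 1.54×10^9 J/m².
Total heat: Q = q × A = 1.54×10^9 × (1.960×10^6 × 10⁶ m²) = 3.03×10^21 J.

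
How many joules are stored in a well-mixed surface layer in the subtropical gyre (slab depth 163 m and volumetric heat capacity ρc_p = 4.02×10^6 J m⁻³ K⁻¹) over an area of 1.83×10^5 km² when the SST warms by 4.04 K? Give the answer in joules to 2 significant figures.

Areal heat capacity C = ρc_p × D = 4.02×10^6 × 163 = 6.55×10^8 J/(m^2 K).
Heat per unit area: q = C ΔT = 6.55×10^8 × 4.04 = 2.65×10^9 J/m².
Total heat: Q = q × A = 2.65×10^9 × (1.83×10^5 × 10⁶ m²) = 4.84×10^20 J.

4.8×10^20 J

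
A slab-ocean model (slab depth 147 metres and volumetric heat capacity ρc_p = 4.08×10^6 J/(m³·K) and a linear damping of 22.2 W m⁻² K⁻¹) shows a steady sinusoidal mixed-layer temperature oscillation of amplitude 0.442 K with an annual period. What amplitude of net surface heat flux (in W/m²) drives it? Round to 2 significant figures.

54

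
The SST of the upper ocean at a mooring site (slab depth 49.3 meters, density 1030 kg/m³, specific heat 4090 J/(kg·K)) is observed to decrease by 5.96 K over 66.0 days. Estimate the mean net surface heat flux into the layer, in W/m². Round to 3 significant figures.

Areal heat capacity C = ρ c_p D = 1030 × 4090 × 49.3 = 2.08×10^8 J/(m^2 K).
Required heat per unit area: Q = C ΔT = 2.08×10^8 × -5.96 = -1.24×10^9 J/m².
Flux F = Q / Δt = -1.24×10^9 / 5.70×10^6 s = -217 W/m².

-217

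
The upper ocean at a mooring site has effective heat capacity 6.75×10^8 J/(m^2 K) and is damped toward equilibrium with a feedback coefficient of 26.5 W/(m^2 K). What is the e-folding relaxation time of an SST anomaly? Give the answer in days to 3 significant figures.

295 days

Areal heat capacity C = 6.75×10^8 J/(m^2 K) (given).
Relaxation time τ = C / λ = 6.75×10^8 / 26.5 = 2.55×10^7 s.
In days: 2.55×10^7 s / (86400 s/day) = 295 days.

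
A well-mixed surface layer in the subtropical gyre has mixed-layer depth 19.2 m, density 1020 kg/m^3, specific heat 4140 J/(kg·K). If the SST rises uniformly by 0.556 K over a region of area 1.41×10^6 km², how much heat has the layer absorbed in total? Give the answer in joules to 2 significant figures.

6.4×10^19 J

Areal heat capacity C = ρ c_p D = 1020 × 4140 × 19.2 = 8.11×10^7 J/(m^2 K).
Heat per unit area: q = C ΔT = 8.11×10^7 × 0.556 = 4.51×10^7 J/m².
Total heat: Q = q × A = 4.51×10^7 × (1.41×10^6 × 10⁶ m²) = 6.36×10^19 J.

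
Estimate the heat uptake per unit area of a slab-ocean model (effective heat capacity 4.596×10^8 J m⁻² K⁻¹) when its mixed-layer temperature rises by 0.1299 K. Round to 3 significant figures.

5.97×10^7

Areal heat capacity C = 4.596×10^8 J m⁻² K⁻¹ (given).
ΔQ = C ΔT = 4.60×10^8 × 0.1299 = 5.97×10^7 J/m².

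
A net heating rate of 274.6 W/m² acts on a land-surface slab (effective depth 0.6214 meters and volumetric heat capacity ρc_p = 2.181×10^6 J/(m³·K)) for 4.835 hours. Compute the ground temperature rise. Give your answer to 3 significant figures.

Areal heat capacity C = ρc_p × D = 2.181×10^6 × 0.6214 = 1.36×10^6 J m⁻² K⁻¹.
Net heat input Q = F Δt = 274.6 × (4.835 hours × 3600 s/hour) = 4.78×10^6 J/m².
ΔT = Q / C = 4.78×10^6 / 1.36×10^6 = 3.53 K.

3.53 K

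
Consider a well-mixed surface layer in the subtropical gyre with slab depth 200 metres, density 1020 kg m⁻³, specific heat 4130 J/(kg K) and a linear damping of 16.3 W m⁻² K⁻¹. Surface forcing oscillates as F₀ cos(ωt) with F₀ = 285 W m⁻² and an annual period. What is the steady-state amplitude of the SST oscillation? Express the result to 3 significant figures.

Areal heat capacity C = ρ c_p D = 1020 × 4130 × 200 = 8.43×10^8 J/(m^2 K).
Angular frequency ω = 2π / T = 2π / 3.15×10^7 s = 1.99×10^-7 s⁻¹.
√((Cω)² + λ²) = √((168)² + 16.3²) = 169 W/(m²·K).
Amplitude A = F₀ / √((Cω)²+λ²) = 285 / 169 = 1.69 K.

1.69 K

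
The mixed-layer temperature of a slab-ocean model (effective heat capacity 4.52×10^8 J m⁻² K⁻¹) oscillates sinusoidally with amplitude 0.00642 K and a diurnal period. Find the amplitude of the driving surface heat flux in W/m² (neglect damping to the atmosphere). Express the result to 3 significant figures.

Areal heat capacity C = 4.52×10^8 J m⁻² K⁻¹ (given).
ω = 2π / 86400 s = 7.27×10^-5 s⁻¹.
Cω = 4.52×10^8 × 7.27×10^-5 = 32900 W/(m²·K).
F₀ = A × Cω = 0.00642 × 32900 = 211 W/m².

211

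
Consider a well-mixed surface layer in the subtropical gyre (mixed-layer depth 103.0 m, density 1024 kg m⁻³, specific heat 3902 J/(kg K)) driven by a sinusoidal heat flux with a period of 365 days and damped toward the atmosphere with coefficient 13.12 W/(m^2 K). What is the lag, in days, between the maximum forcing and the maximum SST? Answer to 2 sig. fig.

Areal heat capacity C = ρ c_p D = 1024 × 3902 × 103.0 = 4.12×10^8 J m⁻² K⁻¹.
ω = 2π / 3.15×10^7 s = 1.99×10^-7 s⁻¹.
Phase lag φ = arctan(Cω/λ) = arctan(82.0/13.12) = 1.41 rad.
Time lag = φ / ω = 1.41 / 1.99×10^-7 = 7.09×10^6 s = 82.0 days.

82 days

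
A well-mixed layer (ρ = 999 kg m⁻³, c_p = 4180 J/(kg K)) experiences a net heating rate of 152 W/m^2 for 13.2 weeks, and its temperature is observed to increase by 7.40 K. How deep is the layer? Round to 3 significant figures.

39.3 m

Heat input Q = F Δt = 152 × 7.98×10^6 s = 1.21×10^9 J/m².
Required areal heat capacity C = Q / ΔT = 1.64×10^8 J/(m²·K).
Depth D = C / (ρ c_p) = 1.64×10^8 / (999 × 4180) = 39.3 m.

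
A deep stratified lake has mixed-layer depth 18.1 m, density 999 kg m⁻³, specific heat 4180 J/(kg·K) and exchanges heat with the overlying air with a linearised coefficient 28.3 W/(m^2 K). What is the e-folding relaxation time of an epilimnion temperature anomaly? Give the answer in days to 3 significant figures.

Areal heat capacity C = ρ c_p D = 999 × 4180 × 18.1 = 7.56×10^7 J m⁻² K⁻¹.
Relaxation time τ = C / λ = 7.56×10^7 / 28.3 = 2.67×10^6 s.
In days: 2.67×10^6 s / (86400 s/day) = 30.9 days.

30.9 days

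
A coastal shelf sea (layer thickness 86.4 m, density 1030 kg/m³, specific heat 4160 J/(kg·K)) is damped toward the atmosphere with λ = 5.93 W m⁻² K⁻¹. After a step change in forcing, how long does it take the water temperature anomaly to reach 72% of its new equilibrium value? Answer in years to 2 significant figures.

Areal heat capacity C = ρ c_p D = 1030 × 4160 × 86.4 = 3.70×10^8 J/(m²·K).
τ = C / λ = 3.70×10^8 / 5.93 = 6.24×10^7 s.
Fraction reached: 1 − e^(−t/τ) = 0.72 ⇒ t = −τ ln(1 − 0.72) = τ × 1.27.
t = 7.95×10^7 s = 2.52 years.

2.5 years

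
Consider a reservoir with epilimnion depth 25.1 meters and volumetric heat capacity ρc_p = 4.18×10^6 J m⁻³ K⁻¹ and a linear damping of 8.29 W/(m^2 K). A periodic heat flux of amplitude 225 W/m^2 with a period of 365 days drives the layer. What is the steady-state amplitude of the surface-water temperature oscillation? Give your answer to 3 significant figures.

Areal heat capacity C = ρc_p × D = 4.18×10^6 × 25.1 = 1.05×10^8 J/(m^2 K).
Angular frequency ω = 2π / T = 2π / 3.15×10^7 s = 1.99×10^-7 s⁻¹.
√((Cω)² + λ²) = √((20.9)² + 8.29²) = 22.5 W/(m²·K).
Amplitude A = F₀ / √((Cω)²+λ²) = 225 / 22.5 = 10.0 K.

10.0 K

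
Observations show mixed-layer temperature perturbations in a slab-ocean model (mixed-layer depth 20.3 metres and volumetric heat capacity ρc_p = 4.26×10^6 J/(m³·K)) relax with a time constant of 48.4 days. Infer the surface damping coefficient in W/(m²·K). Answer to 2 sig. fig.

21

Areal heat capacity C = ρc_p × D = 4.26×10^6 × 20.3 = 8.65×10^7 J/(m^2 K).
τ = 48.4 days = 4.18×10^6 s.
λ = C / τ = 8.65×10^7 / 4.18×10^6 = 20.7 W/(m²·K).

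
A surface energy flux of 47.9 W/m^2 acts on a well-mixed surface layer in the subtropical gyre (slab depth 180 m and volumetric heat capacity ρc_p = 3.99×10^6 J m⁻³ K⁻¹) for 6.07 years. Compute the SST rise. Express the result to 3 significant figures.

12.8 K

Areal heat capacity C = ρc_p × D = 3.99×10^6 × 180 = 7.18×10^8 J/(m^2 K).
Net heat input Q = F Δt = 47.9 × (6.07 years × 3.156×10^7 s/year) = 9.18×10^9 J/m².
ΔT = Q / C = 9.18×10^9 / 7.18×10^8 = 12.8 K.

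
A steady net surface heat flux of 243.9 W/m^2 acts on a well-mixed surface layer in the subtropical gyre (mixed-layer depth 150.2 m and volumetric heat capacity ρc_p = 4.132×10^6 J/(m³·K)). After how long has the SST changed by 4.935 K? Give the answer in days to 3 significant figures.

145 days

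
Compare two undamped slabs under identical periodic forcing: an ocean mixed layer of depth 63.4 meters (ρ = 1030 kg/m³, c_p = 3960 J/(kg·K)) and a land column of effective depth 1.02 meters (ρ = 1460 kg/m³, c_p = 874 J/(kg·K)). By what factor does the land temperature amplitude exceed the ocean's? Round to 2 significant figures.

200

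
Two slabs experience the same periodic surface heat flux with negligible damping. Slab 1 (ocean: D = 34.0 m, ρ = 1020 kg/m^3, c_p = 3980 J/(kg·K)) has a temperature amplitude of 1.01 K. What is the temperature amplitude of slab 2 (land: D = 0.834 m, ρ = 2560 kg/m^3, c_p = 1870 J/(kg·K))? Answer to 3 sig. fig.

C_ocean = 1.38×10^8 J/(m²·K); C_land = 3.99×10^6 J/(m²·K).
A ∝ 1/C ⇒ A_land = A_ocean × C_ocean/C_land = 1.01 × 34.6 = 34.9 K.

34.9 K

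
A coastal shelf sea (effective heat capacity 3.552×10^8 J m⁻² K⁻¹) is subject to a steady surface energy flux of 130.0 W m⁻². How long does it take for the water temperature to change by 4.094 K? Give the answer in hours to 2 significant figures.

Areal heat capacity C = 3.552×10^8 J m⁻² K⁻¹ (given).
Time required: Δt = C ΔT / F = 3.55×10^8 × 4.094 / 130.0 = 1.12×10^7 s.
In hours: 1.12×10^7 s / (3600 s/hour) = 3110 hours.

3100 hours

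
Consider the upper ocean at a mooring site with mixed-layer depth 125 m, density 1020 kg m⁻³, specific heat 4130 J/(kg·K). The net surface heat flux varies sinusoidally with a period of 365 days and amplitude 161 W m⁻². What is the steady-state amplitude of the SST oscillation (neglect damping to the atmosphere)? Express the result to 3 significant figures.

1.53 K

Areal heat capacity C = ρ c_p D = 1020 × 4130 × 125 = 5.27×10^8 J/(m²·K).
Angular frequency ω = 2π / T = 2π / 3.15×10^7 s = 1.99×10^-7 s⁻¹.
Cω = 5.27×10^8 × 1.99×10^-7 = 105 W/(m²·K).
Amplitude A = F₀ / (Cω) = 161 / 105 = 1.53 K.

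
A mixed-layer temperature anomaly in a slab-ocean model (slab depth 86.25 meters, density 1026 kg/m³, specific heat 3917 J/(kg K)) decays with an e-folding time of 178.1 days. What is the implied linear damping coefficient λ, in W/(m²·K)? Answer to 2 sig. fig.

23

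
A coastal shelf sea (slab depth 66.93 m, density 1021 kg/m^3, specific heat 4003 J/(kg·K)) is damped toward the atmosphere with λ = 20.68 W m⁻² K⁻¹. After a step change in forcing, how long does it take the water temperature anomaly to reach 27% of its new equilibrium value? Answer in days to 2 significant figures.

48 days

Areal heat capacity C = ρ c_p D = 1021 × 4003 × 66.93 = 2.74×10^8 J/(m^2 K).
τ = C / λ = 2.74×10^8 / 20.68 = 1.32×10^7 s.
Fraction reached: 1 − e^(−t/τ) = 0.27 ⇒ t = −τ ln(1 − 0.27) = τ × 0.315.
t = 4.16×10^6 s = 48.2 days.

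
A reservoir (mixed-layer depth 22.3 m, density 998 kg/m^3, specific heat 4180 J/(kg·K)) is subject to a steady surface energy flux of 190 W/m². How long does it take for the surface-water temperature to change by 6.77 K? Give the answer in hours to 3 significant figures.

921 hours

Areal heat capacity C = ρ c_p D = 998 × 4180 × 22.3 = 9.30×10^7 J/(m²·K).
Time required: Δt = C ΔT / F = 9.30×10^7 × 6.77 / 190 = 3.31×10^6 s.
In hours: 3.31×10^6 s / (3600 s/hour) = 921 hours.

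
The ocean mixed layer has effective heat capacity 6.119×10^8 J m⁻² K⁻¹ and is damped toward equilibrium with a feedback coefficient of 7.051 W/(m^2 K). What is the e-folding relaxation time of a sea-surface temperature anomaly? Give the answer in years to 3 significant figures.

2.75 years

Areal heat capacity C = 6.119×10^8 J m⁻² K⁻¹ (given).
Relaxation time τ = C / λ = 6.12×10^8 / 7.051 = 8.68×10^7 s.
In years: 8.68×10^7 s / (3.156×10^7 s/year) = 2.75 years.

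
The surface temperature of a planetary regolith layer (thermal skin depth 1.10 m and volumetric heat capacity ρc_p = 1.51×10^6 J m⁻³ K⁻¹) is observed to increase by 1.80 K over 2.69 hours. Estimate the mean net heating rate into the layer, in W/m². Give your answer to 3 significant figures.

309

Areal heat capacity C = ρc_p × D = 1.51×10^6 × 1.10 = 1.66×10^6 J/(m²·K).
Required heat per unit area: Q = C ΔT = 1.66×10^6 × 1.80 = 2.99×10^6 J/m².
Flux F = Q / Δt = 2.99×10^6 / 9680 s = 309 W/m².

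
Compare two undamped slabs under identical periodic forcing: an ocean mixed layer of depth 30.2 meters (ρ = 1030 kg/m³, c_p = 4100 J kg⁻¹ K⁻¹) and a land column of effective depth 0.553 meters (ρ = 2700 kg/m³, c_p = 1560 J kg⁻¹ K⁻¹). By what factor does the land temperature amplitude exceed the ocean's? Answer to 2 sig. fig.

55

C_ocean = 1030 × 4100 × 30.2 = 1.28×10^8 J/(m²·K).
C_land = 2700 × 1560 × 0.553 = 2.33×10^6 J/(m²·K).
Undamped amplitude ∝ 1/C, so A_land/A_ocean = C_ocean/C_land = 54.8.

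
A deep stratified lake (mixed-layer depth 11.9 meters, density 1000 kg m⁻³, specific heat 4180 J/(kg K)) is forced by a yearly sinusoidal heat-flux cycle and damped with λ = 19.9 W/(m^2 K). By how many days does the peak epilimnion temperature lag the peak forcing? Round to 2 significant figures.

27 days

Areal heat capacity C = ρ c_p D = 1000 × 4180 × 11.9 = 4.97×10^7 J m⁻² K⁻¹.
ω = 2π / 3.15×10^7 s = 1.99×10^-7 s⁻¹.
Phase lag φ = arctan(Cω/λ) = arctan(9.91/19.9) = 0.462 rad.
Time lag = φ / ω = 0.462 / 1.99×10^-7 = 2.32×10^6 s = 26.8 days.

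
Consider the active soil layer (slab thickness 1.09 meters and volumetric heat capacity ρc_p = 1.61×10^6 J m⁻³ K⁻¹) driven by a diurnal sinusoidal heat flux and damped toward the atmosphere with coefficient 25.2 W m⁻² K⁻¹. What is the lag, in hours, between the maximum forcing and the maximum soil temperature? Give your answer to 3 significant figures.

Areal heat capacity C = ρc_p × D = 1.61×10^6 × 1.09 = 1.75×10^6 J/(m^2 K).
ω = 2π / 86400 s = 7.27×10^-5 s⁻¹.
Phase lag φ = arctan(Cω/λ) = arctan(128/25.2) = 1.38 rad.
Time lag = φ / ω = 1.38 / 7.27×10^-5 = 18900 s = 5.26 hours.

5.26 hours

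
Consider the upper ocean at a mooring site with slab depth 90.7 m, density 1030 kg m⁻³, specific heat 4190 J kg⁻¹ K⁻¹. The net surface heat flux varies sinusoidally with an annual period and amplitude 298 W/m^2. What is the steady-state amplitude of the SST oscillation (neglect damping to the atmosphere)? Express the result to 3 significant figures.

3.82 K

Areal heat capacity C = ρ c_p D = 1030 × 4190 × 90.7 = 3.91×10^8 J/(m²·K).
Angular frequency ω = 2π / T = 2π / 3.15×10^7 s = 1.99×10^-7 s⁻¹.
Cω = 3.91×10^8 × 1.99×10^-7 = 78.0 W/(m²·K).
Amplitude A = F₀ / (Cω) = 298 / 78.0 = 3.82 K.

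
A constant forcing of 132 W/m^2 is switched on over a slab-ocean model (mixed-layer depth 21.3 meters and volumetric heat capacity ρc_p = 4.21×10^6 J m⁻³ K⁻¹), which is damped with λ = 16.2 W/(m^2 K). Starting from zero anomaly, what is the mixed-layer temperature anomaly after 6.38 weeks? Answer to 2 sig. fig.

4.1 K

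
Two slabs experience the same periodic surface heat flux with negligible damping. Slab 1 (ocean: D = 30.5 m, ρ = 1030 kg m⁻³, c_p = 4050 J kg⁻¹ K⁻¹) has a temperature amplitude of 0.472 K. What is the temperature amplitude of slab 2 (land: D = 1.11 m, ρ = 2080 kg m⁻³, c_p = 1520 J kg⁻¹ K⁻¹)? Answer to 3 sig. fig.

17.1 K

C_ocean = 1.27×10^8 J/(m²·K); C_land = 3.51×10^6 J/(m²·K).
A ∝ 1/C ⇒ A_land = A_ocean × C_ocean/C_land = 0.472 × 36.3 = 17.1 K.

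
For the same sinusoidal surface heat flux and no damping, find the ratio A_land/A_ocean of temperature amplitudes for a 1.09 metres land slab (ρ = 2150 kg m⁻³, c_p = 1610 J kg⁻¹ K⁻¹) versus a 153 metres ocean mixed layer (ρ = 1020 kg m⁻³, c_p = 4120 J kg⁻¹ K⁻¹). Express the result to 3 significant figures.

C_ocean = 1020 × 4120 × 153 = 6.43×10^8 J/(m²·K).
C_land = 2150 × 1610 × 1.09 = 3.77×10^6 J/(m²·K).
Undamped amplitude ∝ 1/C, so A_land/A_ocean = C_ocean/C_land = 170.

170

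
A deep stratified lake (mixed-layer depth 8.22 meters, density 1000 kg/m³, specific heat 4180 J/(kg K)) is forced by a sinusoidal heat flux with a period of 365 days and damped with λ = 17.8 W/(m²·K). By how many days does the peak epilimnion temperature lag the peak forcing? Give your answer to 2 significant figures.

Areal heat capacity C = ρ c_p D = 1000 × 4180 × 8.22 = 3.44×10^7 J/(m^2 K).
ω = 2π / 3.15×10^7 s = 1.99×10^-7 s⁻¹.
Phase lag φ = arctan(Cω/λ) = arctan(6.85/17.8) = 0.367 rad.
Time lag = φ / ω = 0.367 / 1.99×10^-7 = 1.84×10^6 s = 21.3 days.

21 days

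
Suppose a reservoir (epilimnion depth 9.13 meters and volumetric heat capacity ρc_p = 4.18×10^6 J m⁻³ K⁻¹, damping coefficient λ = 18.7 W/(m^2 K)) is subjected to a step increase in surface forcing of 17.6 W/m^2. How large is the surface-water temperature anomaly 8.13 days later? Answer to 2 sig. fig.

Areal heat capacity C = ρc_p × D = 4.18×10^6 × 9.13 = 3.82×10^7 J m⁻² K⁻¹.
τ = C / λ = 3.82×10^7 / 18.7 = 2.04×10^6 s.
Equilibrium anomaly ΔT_eq = F / λ = 17.6 / 18.7 = 0.941 K.
t = 8.13 days = 7.02×10^5 s, so t/τ = 0.344.
ΔT(t) = ΔT_eq (1 − e^(−t/τ)) = 0.941 × (1 − e^−0.344) = 0.274 K.

0.27 K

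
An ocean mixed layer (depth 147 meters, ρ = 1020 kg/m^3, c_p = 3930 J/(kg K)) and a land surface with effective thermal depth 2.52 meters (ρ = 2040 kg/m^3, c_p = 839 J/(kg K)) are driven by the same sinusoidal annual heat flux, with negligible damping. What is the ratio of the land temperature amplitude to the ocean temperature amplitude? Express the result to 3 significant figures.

C_ocean = 1020 × 3930 × 147 = 5.89×10^8 J/(m²·K).
C_land = 2040 × 839 × 2.52 = 4.31×10^6 J/(m²·K).
Undamped amplitude ∝ 1/C, so A_land/A_ocean = C_ocean/C_land = 137.

137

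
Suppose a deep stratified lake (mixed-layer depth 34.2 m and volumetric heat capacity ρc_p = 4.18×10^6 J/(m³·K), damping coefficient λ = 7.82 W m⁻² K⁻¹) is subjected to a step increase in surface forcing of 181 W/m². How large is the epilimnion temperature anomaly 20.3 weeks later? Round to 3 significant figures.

Areal heat capacity C = ρc_p × D = 4.18×10^6 × 34.2 = 1.43×10^8 J/(m^2 K).
τ = C / λ = 1.43×10^8 / 7.82 = 1.83×10^7 s.
Equilibrium anomaly ΔT_eq = F / λ = 181 / 7.82 = 23.1 K.
t = 20.3 weeks = 1.23×10^7 s, so t/τ = 0.672.
ΔT(t) = ΔT_eq (1 − e^(−t/τ)) = 23.1 × (1 − e^−0.672) = 11.3 K.

11.3 K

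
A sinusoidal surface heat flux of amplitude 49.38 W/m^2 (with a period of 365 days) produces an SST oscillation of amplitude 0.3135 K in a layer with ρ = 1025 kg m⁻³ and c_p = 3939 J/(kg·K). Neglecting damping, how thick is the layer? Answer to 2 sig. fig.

200 m

ω = 2π / 3.15×10^7 s = 1.99×10^-7 s⁻¹.
Required C = F₀ / (A ω) = 49.38 / (0.3135 × 1.99×10^-7) = 7.91×10^8 J/(m²·K).
D = C / (ρ c_p) = 7.91×10^8 / (1025 × 3939) = 196 m.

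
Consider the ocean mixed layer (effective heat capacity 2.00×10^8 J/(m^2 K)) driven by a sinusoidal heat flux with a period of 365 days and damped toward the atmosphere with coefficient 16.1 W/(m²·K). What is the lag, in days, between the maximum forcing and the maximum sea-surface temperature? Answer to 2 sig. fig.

69 days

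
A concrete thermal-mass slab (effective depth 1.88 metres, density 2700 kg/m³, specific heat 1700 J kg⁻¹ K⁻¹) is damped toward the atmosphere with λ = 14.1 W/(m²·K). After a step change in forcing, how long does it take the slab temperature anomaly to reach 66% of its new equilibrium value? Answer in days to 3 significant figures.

7.64 days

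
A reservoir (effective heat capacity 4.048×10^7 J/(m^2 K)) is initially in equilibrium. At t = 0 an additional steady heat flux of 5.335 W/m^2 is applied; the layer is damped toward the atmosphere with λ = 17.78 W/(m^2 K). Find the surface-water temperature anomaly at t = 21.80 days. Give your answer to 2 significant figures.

0.17 K

Areal heat capacity C = 4.048×10^7 J/(m^2 K) (given).
τ = C / λ = 4.05×10^7 / 17.78 = 2.28×10^6 s.
Equilibrium anomaly ΔT_eq = F / λ = 5.335 / 17.78 = 0.300 K.
t = 21.80 days = 1.88×10^6 s, so t/τ = 0.827.
ΔT(t) = ΔT_eq (1 − e^(−t/τ)) = 0.300 × (1 − e^−0.827) = 0.169 K.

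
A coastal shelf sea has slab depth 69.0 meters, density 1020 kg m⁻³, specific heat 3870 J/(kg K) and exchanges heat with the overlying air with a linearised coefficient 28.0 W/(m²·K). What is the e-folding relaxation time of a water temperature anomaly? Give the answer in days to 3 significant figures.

113 days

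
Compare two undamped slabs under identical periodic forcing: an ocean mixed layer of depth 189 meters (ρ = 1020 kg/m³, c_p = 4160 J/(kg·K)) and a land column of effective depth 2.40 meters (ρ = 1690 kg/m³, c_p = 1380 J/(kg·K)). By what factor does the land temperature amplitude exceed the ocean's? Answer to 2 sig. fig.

140

C_ocean = 1020 × 4160 × 189 = 8.02×10^8 J/(m²·K).
C_land = 1690 × 1380 × 2.40 = 5.60×10^6 J/(m²·K).
Undamped amplitude ∝ 1/C, so A_land/A_ocean = C_ocean/C_land = 143.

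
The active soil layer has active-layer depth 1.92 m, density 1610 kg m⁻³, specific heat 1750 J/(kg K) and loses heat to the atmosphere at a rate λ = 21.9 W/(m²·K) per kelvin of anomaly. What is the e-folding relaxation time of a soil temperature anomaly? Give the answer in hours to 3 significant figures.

Areal heat capacity C = ρ c_p D = 1610 × 1750 × 1.92 = 5.41×10^6 J m⁻² K⁻¹.
Relaxation time τ = C / λ = 5.41×10^6 / 21.9 = 2.47×10^5 s.
In hours: 2.47×10^5 s / (3600 s/hour) = 68.6 hours.

68.6 hours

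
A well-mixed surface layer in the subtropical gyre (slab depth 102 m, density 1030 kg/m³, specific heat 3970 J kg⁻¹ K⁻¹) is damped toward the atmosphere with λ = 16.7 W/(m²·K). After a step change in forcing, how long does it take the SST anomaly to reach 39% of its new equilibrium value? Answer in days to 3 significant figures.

143 days

Areal heat capacity C = ρ c_p D = 1030 × 3970 × 102 = 4.17×10^8 J m⁻² K⁻¹.
τ = C / λ = 4.17×10^8 / 16.7 = 2.50×10^7 s.
Fraction reached: 1 − e^(−t/τ) = 0.39 ⇒ t = −τ ln(1 − 0.39) = τ × 0.494.
t = 1.23×10^7 s = 143 days.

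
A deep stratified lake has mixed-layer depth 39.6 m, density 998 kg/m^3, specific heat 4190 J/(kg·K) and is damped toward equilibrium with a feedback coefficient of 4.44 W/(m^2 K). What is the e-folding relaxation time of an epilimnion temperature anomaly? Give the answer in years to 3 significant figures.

Areal heat capacity C = ρ c_p D = 998 × 4190 × 39.6 = 1.66×10^8 J/(m^2 K).
Relaxation time τ = C / λ = 1.66×10^8 / 4.44 = 3.73×10^7 s.
In years: 3.73×10^7 s / (3.156×10^7 s/year) = 1.18 years.

1.18 years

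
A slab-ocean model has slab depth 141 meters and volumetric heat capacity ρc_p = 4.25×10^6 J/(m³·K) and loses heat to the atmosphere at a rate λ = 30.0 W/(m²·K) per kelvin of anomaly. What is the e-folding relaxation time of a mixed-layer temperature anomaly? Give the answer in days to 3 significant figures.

231 days

Areal heat capacity C = ρc_p × D = 4.25×10^6 × 141 = 5.99×10^8 J m⁻² K⁻¹.
Relaxation time τ = C / λ = 5.99×10^8 / 30.0 = 2.00×10^7 s.
In days: 2.00×10^7 s / (86400 s/day) = 231 days.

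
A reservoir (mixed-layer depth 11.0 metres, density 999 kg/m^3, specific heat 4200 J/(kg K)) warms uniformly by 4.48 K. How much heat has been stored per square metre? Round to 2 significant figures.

2.1×10^8

Areal heat capacity C = ρ c_p D = 999 × 4200 × 11.0 = 4.62×10^7 J/(m^2 K).
ΔQ = C ΔT = 4.62×10^7 × 4.48 = 2.07×10^8 J/m².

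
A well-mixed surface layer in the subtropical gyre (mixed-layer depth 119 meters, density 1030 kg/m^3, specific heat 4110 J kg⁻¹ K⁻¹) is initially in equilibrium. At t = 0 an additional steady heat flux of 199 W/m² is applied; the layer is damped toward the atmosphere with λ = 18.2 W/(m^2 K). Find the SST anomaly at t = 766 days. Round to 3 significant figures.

Areal heat capacity C = ρ c_p D = 1030 × 4110 × 119 = 5.04×10^8 J m⁻² K⁻¹.
τ = C / λ = 5.04×10^8 / 18.2 = 2.77×10^7 s.
Equilibrium anomaly ΔT_eq = F / λ = 199 / 18.2 = 10.9 K.
t = 766 days = 6.62×10^7 s, so t/τ = 2.39.
ΔT(t) = ΔT_eq (1 − e^(−t/τ)) = 10.9 × (1 − e^−2.39) = 9.93 K.

9.93 K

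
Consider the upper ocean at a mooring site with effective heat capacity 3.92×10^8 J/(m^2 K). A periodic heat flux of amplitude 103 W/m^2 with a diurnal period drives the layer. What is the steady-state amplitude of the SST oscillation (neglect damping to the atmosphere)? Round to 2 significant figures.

Areal heat capacity C = 3.92×10^8 J/(m^2 K) (given).
Angular frequency ω = 2π / T = 2π / 86400 s = 7.27×10^-5 s⁻¹.
Cω = 3.92×10^8 × 7.27×10^-5 = 28500 W/(m²·K).
Amplitude A = F₀ / (Cω) = 103 / 28500 = 0.00361 K.

0.0036 K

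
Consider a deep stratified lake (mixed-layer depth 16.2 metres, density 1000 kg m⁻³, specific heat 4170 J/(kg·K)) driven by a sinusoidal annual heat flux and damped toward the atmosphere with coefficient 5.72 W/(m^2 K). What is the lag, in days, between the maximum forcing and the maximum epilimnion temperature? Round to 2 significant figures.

Areal heat capacity C = ρ c_p D = 1000 × 4170 × 16.2 = 6.76×10^7 J/(m²·K).
ω = 2π / 3.15×10^7 s = 1.99×10^-7 s⁻¹.
Phase lag φ = arctan(Cω/λ) = arctan(13.5/5.72) = 1.17 rad.
Time lag = φ / ω = 1.17 / 1.99×10^-7 = 5.87×10^6 s = 67.9 days.

68 days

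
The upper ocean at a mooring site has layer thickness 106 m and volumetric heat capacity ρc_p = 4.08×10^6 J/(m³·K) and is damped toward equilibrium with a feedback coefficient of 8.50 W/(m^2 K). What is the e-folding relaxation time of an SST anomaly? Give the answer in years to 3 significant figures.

1.61 years

Areal heat capacity C = ρc_p × D = 4.08×10^6 × 106 = 4.32×10^8 J/(m^2 K).
Relaxation time τ = C / λ = 4.32×10^8 / 8.50 = 5.09×10^7 s.
In years: 5.09×10^7 s / (3.156×10^7 s/year) = 1.61 years.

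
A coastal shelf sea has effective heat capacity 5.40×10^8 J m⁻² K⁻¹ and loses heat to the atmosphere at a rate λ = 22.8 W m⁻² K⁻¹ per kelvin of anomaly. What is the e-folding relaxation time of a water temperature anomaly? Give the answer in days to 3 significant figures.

Areal heat capacity C = 5.40×10^8 J m⁻² K⁻¹ (given).
Relaxation time τ = C / λ = 5.40×10^8 / 22.8 = 2.37×10^7 s.
In days: 2.37×10^7 s / (86400 s/day) = 274 days.

274 days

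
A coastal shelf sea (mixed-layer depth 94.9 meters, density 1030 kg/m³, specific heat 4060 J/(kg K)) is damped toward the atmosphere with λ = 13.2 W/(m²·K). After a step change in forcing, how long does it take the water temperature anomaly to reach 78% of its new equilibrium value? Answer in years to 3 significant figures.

1.44 years

Areal heat capacity C = ρ c_p D = 1030 × 4060 × 94.9 = 3.97×10^8 J m⁻² K⁻¹.
τ = C / λ = 3.97×10^8 / 13.2 = 3.01×10^7 s.
Fraction reached: 1 − e^(−t/τ) = 0.78 ⇒ t = −τ ln(1 − 0.78) = τ × 1.51.
t = 4.55×10^7 s = 1.44 years.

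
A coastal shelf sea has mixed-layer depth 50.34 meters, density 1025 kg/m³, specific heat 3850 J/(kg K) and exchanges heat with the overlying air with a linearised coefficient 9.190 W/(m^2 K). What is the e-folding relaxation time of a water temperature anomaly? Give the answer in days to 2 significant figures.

250 days

Areal heat capacity C = ρ c_p D = 1025 × 3850 × 50.34 = 1.99×10^8 J/(m^2 K).
Relaxation time τ = C / λ = 1.99×10^8 / 9.190 = 2.16×10^7 s.
In days: 2.16×10^7 s / (86400 s/day) = 250 days.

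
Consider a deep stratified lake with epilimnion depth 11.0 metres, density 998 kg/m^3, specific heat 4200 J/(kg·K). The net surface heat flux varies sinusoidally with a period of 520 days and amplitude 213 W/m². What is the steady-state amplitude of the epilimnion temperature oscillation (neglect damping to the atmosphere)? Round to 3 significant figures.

33.0 K

Areal heat capacity C = ρ c_p D = 998 × 4200 × 11.0 = 4.61×10^7 J/(m²·K).
Angular frequency ω = 2π / T = 2π / 4.49×10^7 s = 1.40×10^-7 s⁻¹.
Cω = 4.61×10^7 × 1.40×10^-7 = 6.45 W/(m²·K).
Amplitude A = F₀ / (Cω) = 213 / 6.45 = 33.0 K.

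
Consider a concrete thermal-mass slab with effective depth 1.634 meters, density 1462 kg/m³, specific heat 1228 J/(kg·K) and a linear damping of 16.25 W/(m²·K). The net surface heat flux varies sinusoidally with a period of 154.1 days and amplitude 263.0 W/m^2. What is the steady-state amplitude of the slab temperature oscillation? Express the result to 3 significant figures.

Areal heat capacity C = ρ c_p D = 1462 × 1228 × 1.634 = 2.93×10^6 J m⁻² K⁻¹.
Angular frequency ω = 2π / T = 2π / 1.33×10^7 s = 4.72×10^-7 s⁻¹.
√((Cω)² + λ²) = √((1.38)² + 16.25²) = 16.3 W/(m²·K).
Amplitude A = F₀ / √((Cω)²+λ²) = 263.0 / 16.3 = 16.1 K.

16.1 K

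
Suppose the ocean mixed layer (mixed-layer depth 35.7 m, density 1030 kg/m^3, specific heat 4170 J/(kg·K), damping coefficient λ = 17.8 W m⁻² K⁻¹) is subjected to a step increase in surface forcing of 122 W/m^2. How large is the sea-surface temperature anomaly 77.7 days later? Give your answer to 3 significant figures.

Areal heat capacity C = ρ c_p D = 1030 × 4170 × 35.7 = 1.53×10^8 J/(m^2 K).
τ = C / λ = 1.53×10^8 / 17.8 = 8.61×10^6 s.
Equilibrium anomaly ΔT_eq = F / λ = 122 / 17.8 = 6.85 K.
t = 77.7 days = 6.71×10^6 s, so t/τ = 0.779.
ΔT(t) = ΔT_eq (1 − e^(−t/τ)) = 6.85 × (1 − e^−0.779) = 3.71 K.

3.71 K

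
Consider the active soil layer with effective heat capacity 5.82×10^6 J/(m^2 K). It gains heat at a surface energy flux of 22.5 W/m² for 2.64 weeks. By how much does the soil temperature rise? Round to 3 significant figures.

6.17 K

Areal heat capacity C = 5.82×10^6 J/(m^2 K) (given).
Net heat input Q = F Δt = 22.5 × (2.64 weeks × 6.048×10^5 s/week) = 3.59×10^7 J/m².
ΔT = Q / C = 3.59×10^7 / 5.82×10^6 = 6.17 K.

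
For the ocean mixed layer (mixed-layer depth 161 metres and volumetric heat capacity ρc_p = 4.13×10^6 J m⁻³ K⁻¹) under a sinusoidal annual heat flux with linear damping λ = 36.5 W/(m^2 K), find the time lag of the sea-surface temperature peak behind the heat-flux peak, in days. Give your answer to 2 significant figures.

Areal heat capacity C = ρc_p × D = 4.13×10^6 × 161 = 6.65×10^8 J/(m²·K).
ω = 2π / 3.15×10^7 s = 1.99×10^-7 s⁻¹.
Phase lag φ = arctan(Cω/λ) = arctan(132/36.5) = 1.30 rad.
Time lag = φ / ω = 1.30 / 1.99×10^-7 = 6.53×10^6 s = 75.6 days.

76 days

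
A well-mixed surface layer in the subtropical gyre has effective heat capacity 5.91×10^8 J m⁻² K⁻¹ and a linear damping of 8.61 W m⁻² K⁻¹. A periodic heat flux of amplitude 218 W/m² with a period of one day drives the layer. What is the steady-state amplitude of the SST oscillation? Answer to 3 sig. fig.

0.00507 K

Areal heat capacity C = 5.91×10^8 J m⁻² K⁻¹ (given).
Angular frequency ω = 2π / T = 2π / 86400 s = 7.27×10^-5 s⁻¹.
√((Cω)² + λ²) = √((43000)² + 8.61²) = 43000 W/(m²·K).
Amplitude A = F₀ / √((Cω)²+λ²) = 218 / 43000 = 0.00507 K.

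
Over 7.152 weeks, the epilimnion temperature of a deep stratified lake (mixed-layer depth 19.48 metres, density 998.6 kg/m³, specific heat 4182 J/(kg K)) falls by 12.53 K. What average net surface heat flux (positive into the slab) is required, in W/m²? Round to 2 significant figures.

Areal heat capacity C = ρ c_p D = 998.6 × 4182 × 19.48 = 8.14×10^7 J/(m^2 K).
Required heat per unit area: Q = C ΔT = 8.14×10^7 × -12.53 = -1.02×10^9 J/m².
Flux F = Q / Δt = -1.02×10^9 / 4.33×10^6 s = -236 W/m².

-240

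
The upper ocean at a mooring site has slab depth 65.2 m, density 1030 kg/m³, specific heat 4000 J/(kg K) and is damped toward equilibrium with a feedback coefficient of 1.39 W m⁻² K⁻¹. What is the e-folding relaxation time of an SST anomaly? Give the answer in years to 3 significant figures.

6.12 years

Areal heat capacity C = ρ c_p D = 1030 × 4000 × 65.2 = 2.69×10^8 J/(m^2 K).
Relaxation time τ = C / λ = 2.69×10^8 / 1.39 = 1.93×10^8 s.
In years: 1.93×10^8 s / (3.156×10^7 s/year) = 6.12 years.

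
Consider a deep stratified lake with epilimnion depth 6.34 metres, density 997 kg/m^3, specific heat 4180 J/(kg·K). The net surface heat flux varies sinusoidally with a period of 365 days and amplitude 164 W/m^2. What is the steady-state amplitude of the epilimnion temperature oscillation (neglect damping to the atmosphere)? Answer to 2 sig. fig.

31 K

Areal heat capacity C = ρ c_p D = 997 × 4180 × 6.34 = 2.64×10^7 J/(m^2 K).
Angular frequency ω = 2π / T = 2π / 3.15×10^7 s = 1.99×10^-7 s⁻¹.
Cω = 2.64×10^7 × 1.99×10^-7 = 5.26 W/(m²·K).
Amplitude A = F₀ / (Cω) = 164 / 5.26 = 31.2 K.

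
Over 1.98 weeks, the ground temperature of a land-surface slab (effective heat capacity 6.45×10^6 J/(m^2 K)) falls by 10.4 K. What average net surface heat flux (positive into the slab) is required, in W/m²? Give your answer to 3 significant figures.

-56.0

Areal heat capacity C = 6.45×10^6 J/(m^2 K) (given).
Required heat per unit area: Q = C ΔT = 6.45×10^6 × -10.4 = -6.71×10^7 J/m².
Flux F = Q / Δt = -6.71×10^7 / 1.20×10^6 s = -56.0 W/m².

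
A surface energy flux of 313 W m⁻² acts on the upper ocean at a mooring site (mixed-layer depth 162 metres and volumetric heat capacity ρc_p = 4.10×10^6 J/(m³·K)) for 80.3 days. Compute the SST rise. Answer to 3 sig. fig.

3.27 K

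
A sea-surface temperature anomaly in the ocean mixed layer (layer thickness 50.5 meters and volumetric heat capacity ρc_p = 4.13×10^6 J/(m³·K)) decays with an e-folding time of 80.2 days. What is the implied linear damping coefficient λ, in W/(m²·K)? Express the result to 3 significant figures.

30.1

Areal heat capacity C = ρc_p × D = 4.13×10^6 × 50.5 = 2.09×10^8 J/(m^2 K).
τ = 80.2 days = 6.93×10^6 s.
λ = C / τ = 2.09×10^8 / 6.93×10^6 = 30.1 W/(m²·K).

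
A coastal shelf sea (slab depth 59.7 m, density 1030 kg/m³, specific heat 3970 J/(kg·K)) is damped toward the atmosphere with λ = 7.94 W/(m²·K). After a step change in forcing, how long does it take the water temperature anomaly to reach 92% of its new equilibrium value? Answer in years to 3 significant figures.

2.46 years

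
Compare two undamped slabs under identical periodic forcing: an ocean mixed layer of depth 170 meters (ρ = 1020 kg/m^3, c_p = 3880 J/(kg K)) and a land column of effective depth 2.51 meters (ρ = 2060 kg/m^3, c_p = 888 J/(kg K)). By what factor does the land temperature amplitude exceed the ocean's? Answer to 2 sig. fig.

C_ocean = 1020 × 3880 × 170 = 6.73×10^8 J/(m²·K).
C_land = 2060 × 888 × 2.51 = 4.59×10^6 J/(m²·K).
Undamped amplitude ∝ 1/C, so A_land/A_ocean = C_ocean/C_land = 147.

150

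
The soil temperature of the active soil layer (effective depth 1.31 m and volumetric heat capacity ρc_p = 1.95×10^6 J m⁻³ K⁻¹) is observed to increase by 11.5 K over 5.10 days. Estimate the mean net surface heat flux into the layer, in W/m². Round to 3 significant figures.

66.7

Areal heat capacity C = ρc_p × D = 1.95×10^6 × 1.31 = 2.55×10^6 J m⁻² K⁻¹.
Required heat per unit area: Q = C ΔT = 2.55×10^6 × 11.5 = 2.94×10^7 J/m².
Flux F = Q / Δt = 2.94×10^7 / 4.41×10^5 s = 66.7 W/m².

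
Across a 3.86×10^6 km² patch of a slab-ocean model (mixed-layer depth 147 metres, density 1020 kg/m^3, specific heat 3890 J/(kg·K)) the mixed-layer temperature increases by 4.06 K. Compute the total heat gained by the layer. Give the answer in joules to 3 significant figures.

Areal heat capacity C = ρ c_p D = 1020 × 3890 × 147 = 5.83×10^8 J/(m^2 K).
Heat per unit area: q = C ΔT = 5.83×10^8 × 4.06 = 2.37×10^9 J/m².
Total heat: Q = q × A = 2.37×10^9 × (3.86×10^6 × 10⁶ m²) = 9.14×10^21 J.

9.14×10^21 J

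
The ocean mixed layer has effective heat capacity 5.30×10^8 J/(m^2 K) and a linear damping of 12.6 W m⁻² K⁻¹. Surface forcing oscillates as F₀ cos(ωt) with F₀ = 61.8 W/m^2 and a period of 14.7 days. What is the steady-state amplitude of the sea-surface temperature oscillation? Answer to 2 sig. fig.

0.024 K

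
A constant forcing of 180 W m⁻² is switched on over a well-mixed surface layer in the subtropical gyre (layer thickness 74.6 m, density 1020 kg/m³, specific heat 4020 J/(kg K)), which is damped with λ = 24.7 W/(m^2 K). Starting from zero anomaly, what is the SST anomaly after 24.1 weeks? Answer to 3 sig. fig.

Areal heat capacity C = ρ c_p D = 1020 × 4020 × 74.6 = 3.06×10^8 J m⁻² K⁻¹.
τ = C / λ = 3.06×10^8 / 24.7 = 1.24×10^7 s.
Equilibrium anomaly ΔT_eq = F / λ = 180 / 24.7 = 7.29 K.
t = 24.1 weeks = 1.46×10^7 s, so t/τ = 1.18.
ΔT(t) = ΔT_eq (1 − e^(−t/τ)) = 7.29 × (1 − e^−1.18) = 5.04 K.

5.04 K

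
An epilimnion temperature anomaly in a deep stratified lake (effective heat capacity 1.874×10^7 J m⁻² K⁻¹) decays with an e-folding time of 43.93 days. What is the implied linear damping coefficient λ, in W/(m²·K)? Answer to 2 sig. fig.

Areal heat capacity C = 1.874×10^7 J m⁻² K⁻¹ (given).
τ = 43.93 days = 3.80×10^6 s.
λ = C / τ = 1.87×10^7 / 3.80×10^6 = 4.94 W/(m²·K).

4.9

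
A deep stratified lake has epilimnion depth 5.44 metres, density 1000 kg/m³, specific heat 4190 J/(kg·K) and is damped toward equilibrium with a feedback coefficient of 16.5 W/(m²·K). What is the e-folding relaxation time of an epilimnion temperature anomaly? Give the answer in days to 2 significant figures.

Areal heat capacity C = ρ c_p D = 1000 × 4190 × 5.44 = 2.28×10^7 J/(m²·K).
Relaxation time τ = C / λ = 2.28×10^7 / 16.5 = 1.38×10^6 s.
In days: 1.38×10^6 s / (86400 s/day) = 16.0 days.

16 days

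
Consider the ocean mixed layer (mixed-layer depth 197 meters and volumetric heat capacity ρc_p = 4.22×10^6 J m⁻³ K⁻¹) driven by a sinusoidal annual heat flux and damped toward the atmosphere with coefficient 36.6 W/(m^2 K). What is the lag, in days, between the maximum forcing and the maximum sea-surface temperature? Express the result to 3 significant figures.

Areal heat capacity C = ρc_p × D = 4.22×10^6 × 197 = 8.31×10^8 J m⁻² K⁻¹.
ω = 2π / 3.15×10^7 s = 1.99×10^-7 s⁻¹.
Phase lag φ = arctan(Cω/λ) = arctan(166/36.6) = 1.35 rad.
Time lag = φ / ω = 1.35 / 1.99×10^-7 = 6.79×10^6 s = 78.6 days.

78.6 days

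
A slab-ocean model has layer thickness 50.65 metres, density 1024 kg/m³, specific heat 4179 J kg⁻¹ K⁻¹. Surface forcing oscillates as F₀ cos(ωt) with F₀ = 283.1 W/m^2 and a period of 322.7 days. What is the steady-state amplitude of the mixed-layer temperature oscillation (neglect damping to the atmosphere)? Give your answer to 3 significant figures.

Areal heat capacity C = ρ c_p D = 1024 × 4179 × 50.65 = 2.17×10^8 J/(m^2 K).
Angular frequency ω = 2π / T = 2π / 2.79×10^7 s = 2.25×10^-7 s⁻¹.
Cω = 2.17×10^8 × 2.25×10^-7 = 48.8 W/(m²·K).
Amplitude A = F₀ / (Cω) = 283.1 / 48.8 = 5.80 K.

5.80 K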